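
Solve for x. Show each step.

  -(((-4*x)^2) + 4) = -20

Step 1. [-(((-4*x)^2) + 4) = -20] LHS negated; negate both sides ⇒ neg: ((-4*x)^2) + 4 = 20.
Step 2. [((-4*x)^2) + 4 = 20] 4 comes off first (subtract 4) ⇒ sub: (-4*x)^2 = 16.
Step 3. [(-4*x)^2 = 16] √ both sides: 16 ≥ 0 gives two branches, so sqrt: -4*x = 4 or -4.
Step 4. [-4*x = 4 or -4] leading coefficient -4: divide by -4, so div: x = -1 or 1.

Answer: x ∈ {-1, 1}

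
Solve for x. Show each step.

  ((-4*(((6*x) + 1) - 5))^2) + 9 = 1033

Step 1. [((-4*(((6*x) + 1) - 5))^2) + 9 = 1033] peel the +9: subtract 9 from each side ⇒ sub: (-4*(((6*x) + 1) - 5))^2 = 1024.
Step 2. [(-4*(((6*x) + 1) - 5))^2 = 1024] LHS squared, RHS 1024 ≥ 0: apply √ (±), so sqrt: -4*(((6*x) + 1) - 5) = 32 or -32.
Step 3. [-4*(((6*x) + 1) - 5) = 32 or -32] LHS = -4·(…); ÷-4 both sides, so div: ((6*x) + 1) - 5 = -8 or 8.
Step 4. [((6*x) + 1) - 5 = -8 or 8] peel the -5: add 5 from each side ⇒ sub: (6*x) + 1 = -3 or 13.
Step 5. [(6*x) + 1 = -3 or 13] subtract 1: x sits inside (… + 1), so sub: 6*x = -4 or 12.
Step 6. [6*x = -4 or 12] LHS = 6·(…); ÷6 both sides ⇒ div: x = -2/3 or 2.

Answer: x ∈ {-2/3, 2}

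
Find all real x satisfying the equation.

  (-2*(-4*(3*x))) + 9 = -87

Step 1. [(-2*(-4*(3*x))) + 9 = -87] 9 comes off first (subtract 9), so sub: -2*(-4*(3*x)) = -96.
Step 2. [-2*(-4*(3*x)) = -96] LHS = -2·(…); ÷-2 both sides, so div: -4*(3*x) = 48.
Step 3. [-4*(3*x) = 48] -4 out front; divide by -4, so div: 3*x = -12.
Step 4. [3*x = -12] LHS = 3·(…); ÷3 both sides. So div: x = -4.

Answer: x ∈ {-4}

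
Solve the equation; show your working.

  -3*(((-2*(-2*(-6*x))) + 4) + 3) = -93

Step 1. [-3*(((-2*(-2*(-6*x))) + 4) + 3) = -93] divide by the outer -3 ⇒ div: ((-2*(-2*(-6*x))) + 4) + 3 = 31.
Step 2. [((-2*(-2*(-6*x))) + 4) + 3 = 31] subtract 3: x sits inside (… + 3), so sub: (-2*(-2*(-6*x))) + 4 = 28.
Step 3. [(-2*(-2*(-6*x))) + 4 = 28] -2 | LHS and -2 | 28: pull -2 out ⇒ factor: (-2*(-6*x)) - 2 = -14.
Step 4. [(-2*(-6*x)) - 2 = -14] common factor -2 (LHS and -14) — divide through. So factor: (-6*x) + 1 = 7.
Step 5. [(-6*x) + 1 = 7] 1 comes off first (subtract 1), so sub: -6*x = 6.
Step 6. [-6*x = 6] leading coefficient -6: divide by -6, so div: x = -1.

Answer: x ∈ {-1}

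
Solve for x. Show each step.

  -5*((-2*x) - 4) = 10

Step 1. [-5*((-2*x) - 4) = 10] -5·(inner) — divide through by -5, so div: (-2*x) - 4 = -2.
Step 2. [(-2*x) - 4 = -2] add 4: x sits inside (… - 4) ⇒ sub: -2*x = 2.
Step 3. [-2*x = 2] -2·(inner) — divide through by -2, so div: x = -1.

Answer: x ∈ {-1}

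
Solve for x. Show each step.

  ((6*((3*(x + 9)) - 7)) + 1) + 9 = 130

Step 1. [((6*((3*(x + 9)) - 7)) + 1) + 9 = 130] peel the +9: subtract 9 from each side, so sub: (6*((3*(x + 9)) - 7)) + 1 = 121.
Step 2. [(6*((3*(x + 9)) - 7)) + 1 = 121] subtract 1: x sits inside (… + 1). So sub: 6*((3*(x + 9)) - 7) = 120.
Step 3. [6*((3*(x + 9)) - 7) = 120] LHS = 6·(…); ÷6 both sides, so div: (3*(x + 9)) - 7 = 20.
Step 4. [(3*(x + 9)) - 7 = 20] peel the -7: add 7 from each side ⇒ sub: 3*(x + 9) = 27.
Step 5. [3*(x + 9) = 27] 3·(inner) — divide through by 3 ⇒ div: x + 9 = 9.
Step 6. [x + 9 = 9] 9 comes off first (subtract 9). So sub: x = 0.

Answer: x ∈ {0}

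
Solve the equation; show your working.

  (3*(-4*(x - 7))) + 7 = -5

Step 1. [(3*(-4*(x - 7))) + 7 = -5] the outer +7 inverts by subtracting 7. So sub: 3*(-4*(x - 7)) = -12.
Step 2. [3*(-4*(x - 7)) = -12] LHS = 3·(…); ÷3 both sides ⇒ div: -4*(x - 7) = -4.
Step 3. [-4*(x - 7) = -4] LHS = -4·(…); ÷-4 both sides, so div: x - 7 = 1.
Step 4. [x - 7 = 1] the outer -7 inverts by adding 7 ⇒ sub: x = 8.

Answer: x ∈ {8}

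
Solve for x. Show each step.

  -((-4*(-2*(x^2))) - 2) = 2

Step 1. [-((-4*(-2*(x^2))) - 2) = 2] flip signs both sides. So neg: (-4*(-2*(x^2))) - 2 = -2.
Step 2. [(-4*(-2*(x^2))) - 2 = -2] peel the -2: add 2 from each side, so sub: -4*(-2*(x^2)) = 0.
Step 3. [-4*(-2*(x^2)) = 0] LHS = -4·(…); ÷-4 both sides. So div: -2*(x^2) = 0.
Step 4. [-2*(x^2) = 0] leading coefficient -2: divide by -2 ⇒ div: x^2 = 0.
Step 5. [x^2 = 0] LHS squared, RHS 0 ≥ 0: apply √ (±), so sqrt: x = 0.

Answer: x ∈ {0}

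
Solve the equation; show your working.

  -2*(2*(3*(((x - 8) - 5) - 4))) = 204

Step 1. [-2*(2*(3*(((x - 8) - 5) - 4))) = 204] divide by the outer -2. So div: 2*(3*(((x - 8) - 5) - 4)) = -102.
Step 2. [2*(3*(((x - 8) - 5) - 4)) = -102] divide by the outer 2 ⇒ div: 3*(((x - 8) - 5) - 4) = -51.
Step 3. [3*(((x - 8) - 5) - 4) = -51] leading coefficient 3: divide by 3 ⇒ div: ((x - 8) - 5) - 4 = -17.
Step 4. [((x - 8) - 5) - 4 = -17] -4 is outermost — add 4 both sides. So sub: (x - 8) - 5 = -13.
Step 5. [(x - 8) - 5 = -13] 5 comes off first (add 5) ⇒ sub: x - 8 = -8.
Step 6. [x - 8 = -8] peel the -8: add 8 from each side, so sub: x = 0.

Answer: x ∈ {0}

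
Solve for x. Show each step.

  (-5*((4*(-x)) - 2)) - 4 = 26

Step 1. [(-5*((4*(-x)) - 2)) - 4 = 26] 4 comes off first (add 4). So sub: -5*((4*(-x)) - 2) = 30.
Step 2. [-5*((4*(-x)) - 2) = 30] divide by the outer -5, so div: (4*(-x)) - 2 = -6.
Step 3. [(4*(-x)) - 2 = -6] 2 comes off first (add 2), so sub: 4*(-x) = -4.
Step 4. [4*(-x) = -4] 4 out front; divide by 4. So div: -x = -1.
Step 5. [-x = -1] flip signs both sides. So neg: x = 1.

Answer: x ∈ {1}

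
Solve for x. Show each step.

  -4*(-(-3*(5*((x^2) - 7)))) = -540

Step 1. [-4*(-(-3*(5*((x^2) - 7)))) = -540] -4 out front; divide by -4. So div: -(-3*(5*((x^2) - 7))) = 135.
Step 2. [-(-3*(5*((x^2) - 7))) = 135] flip signs both sides. So neg: -3*(5*((x^2) - 7)) = -135.
Step 3. [-3*(5*((x^2) - 7)) = -135] -3 out front; divide by -3. So div: 5*((x^2) - 7) = 45.
Step 4. [5*((x^2) - 7) = 45] 5·(inner) — divide through by 5. So div: (x^2) - 7 = 9.
Step 5. [(x^2) - 7 = 9] add 7: x sits inside (… - 7), so sub: x^2 = 16.
Step 6. [x^2 = 16] √ both sides: 16 ≥ 0 gives two branches. So sqrt: x = 4 or -4.

Answer: x ∈ {-4, 4}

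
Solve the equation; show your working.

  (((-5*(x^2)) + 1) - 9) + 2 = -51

Step 1. [(((-5*(x^2)) + 1) - 9) + 2 = -51] subtract 2: x sits inside (… + 2), so sub: ((-5*(x^2)) + 1) - 9 = -53.
Step 2. [((-5*(x^2)) + 1) - 9 = -53] -9 is outermost — add 9 both sides. So sub: (-5*(x^2)) + 1 = -44.
Step 3. [(-5*(x^2)) + 1 = -44] 1 comes off first (subtract 1), so sub: -5*(x^2) = -45.
Step 4. [-5*(x^2) = -45] leading coefficient -5: divide by -5, so div: x^2 = 9.
Step 5. [x^2 = 9] LHS squared, RHS 9 ≥ 0: apply √ (±) ⇒ sqrt: x = 3 or -3.

Answer: x ∈ {-3, 3}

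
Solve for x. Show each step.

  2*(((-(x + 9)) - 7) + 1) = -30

Step 1. [2*(((-(x + 9)) - 7) + 1) = -30] LHS = 2·(…); ÷2 both sides ⇒ div: ((-(x + 9)) - 7) + 1 = -15.
Step 2. [((-(x + 9)) - 7) + 1 = -15] subtract 1: x sits inside (… + 1) ⇒ sub: (-(x + 9)) - 7 = -16.
Step 3. [(-(x + 9)) - 7 = -16] -7 is outermost — add 7 both sides, so sub: -(x + 9) = -9.
Step 4. [-(x + 9) = -9] flip signs both sides. So neg: x + 9 = 9.
Step 5. [x + 9 = 9] 9 comes off first (subtract 9). So sub: x = 0.

Answer: x ∈ {0}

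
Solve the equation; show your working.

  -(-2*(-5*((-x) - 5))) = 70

Step 1. [-(-2*(-5*((-x) - 5))) = 70] leading − — multiply by −1. So neg: -2*(-5*((-x) - 5)) = -70.
Step 2. [-2*(-5*((-x) - 5)) = -70] -2·(inner) — divide through by -2 ⇒ div: -5*((-x) - 5) = 35.
Step 3. [-5*((-x) - 5) = 35] divide by the outer -5 ⇒ div: (-x) - 5 = -7.
Step 4. [(-x) - 5 = -7] peel the -5: add 5 from each side. So sub: -x = -2.
Step 5. [-x = -2] flip signs both sides. So neg: x = 2.

Answer: x ∈ {2}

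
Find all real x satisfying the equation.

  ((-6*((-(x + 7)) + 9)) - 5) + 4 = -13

Step 1. [((-6*((-(x + 7)) + 9)) - 5) + 4 = -13] 4 comes off first (subtract 4), so sub: (-6*((-(x + 7)) + 9)) - 5 = -17.
Step 2. [(-6*((-(x + 7)) + 9)) - 5 = -17] -5 is outermost — add 5 both sides ⇒ sub: -6*((-(x + 7)) + 9) = -12.
Step 3. [-6*((-(x + 7)) + 9) = -12] -6 out front; divide by -6. So div: (-(x + 7)) + 9 = 2.
Step 4. [(-(x + 7)) + 9 = 2] peel the +9: subtract 9 from each side, so sub: -(x + 7) = -7.
Step 5. [-(x + 7) = -7] LHS negated; negate both sides. So neg: x + 7 = 7.
Step 6. [x + 7 = 7] the outer +7 inverts by subtracting 7, so sub: x = 0.

Answer: x ∈ {0}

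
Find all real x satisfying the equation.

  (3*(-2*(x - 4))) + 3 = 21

Step 1. [(3*(-2*(x - 4))) + 3 = 21] the outer +3 inverts by subtracting 3, so sub: 3*(-2*(x - 4)) = 18.
Step 2. [3*(-2*(x - 4)) = 18] LHS = 3·(…); ÷3 both sides ⇒ div: -2*(x - 4) = 6.
Step 3. [-2*(x - 4) = 6] -2·(inner) — divide through by -2 ⇒ div: x - 4 = -3.
Step 4. [x - 4 = -3] add 4: x sits inside (… - 4). So sub: x = 1.

Answer: x ∈ {1}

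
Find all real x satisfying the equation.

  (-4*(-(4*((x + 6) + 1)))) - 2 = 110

Step 1. [(-4*(-(4*((x + 6) + 1)))) - 2 = 110] -2 is outermost — add 2 both sides ⇒ sub: -4*(-(4*((x + 6) + 1))) = 112.
Step 2. [-4*(-(4*((x + 6) + 1))) = 112] LHS = -4·(…); ÷-4 both sides. So div: -(4*((x + 6) + 1)) = -28.
Step 3. [-(4*((x + 6) + 1)) = -28] leading − — multiply by −1 ⇒ neg: 4*((x + 6) + 1) = 28.
Step 4. [4*((x + 6) + 1) = 28] LHS = 4·(…); ÷4 both sides ⇒ div: (x + 6) + 1 = 7.
Step 5. [(x + 6) + 1 = 7] 1 comes off first (subtract 1), so sub: x + 6 = 6.
Step 6. [x + 6 = 6] subtract 6: x sits inside (… + 6), so sub: x = 0.

Answer: x ∈ {0}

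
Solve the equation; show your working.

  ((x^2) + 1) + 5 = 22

Step 1. [((x^2) + 1) + 5 = 22] subtract 5: x sits inside (… + 5). So sub: (x^2) + 1 = 17.
Step 2. [(x^2) + 1 = 17] subtract 1: x sits inside (… + 1), so sub: x^2 = 16.
Step 3. [x^2 = 16] √ both sides: 16 ≥ 0 gives two branches ⇒ sqrt: x = 4 or -4.

Answer: x ∈ {-4, 4}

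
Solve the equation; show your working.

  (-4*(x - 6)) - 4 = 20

Step 1. [(-4*(x - 6)) - 4 = 20] -4 is outermost — add 4 both sides, so sub: -4*(x - 6) = 24.
Step 2. [-4*(x - 6) = 24] -4 out front; divide by -4. So div: x - 6 = -6.
Step 3. [x - 6 = -6] peel the -6: add 6 from each side ⇒ sub: x = 0.

Answer: x ∈ {0}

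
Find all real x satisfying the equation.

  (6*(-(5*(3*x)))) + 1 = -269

Step 1. [(6*(-(5*(3*x)))) + 1 = -269] peel the +1: subtract 1 from each side, so sub: 6*(-(5*(3*x))) = -270.
Step 2. [6*(-(5*(3*x))) = -270] 6 out front; divide by 6. So div: -(5*(3*x)) = -45.
Step 3. [-(5*(3*x)) = -45] leading − — multiply by −1, so neg: 5*(3*x) = 45.
Step 4. [5*(3*x) = 45] 5 out front; divide by 5 ⇒ div: 3*x = 9.
Step 5. [3*x = 9] leading coefficient 3: divide by 3 ⇒ div: x = 3.

Answer: x ∈ {3}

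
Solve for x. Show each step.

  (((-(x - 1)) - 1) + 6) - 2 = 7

Step 1. [(((-(x - 1)) - 1) + 6) - 2 = 7] 2 comes off first (add 2), so sub: ((-(x - 1)) - 1) + 6 = 9.
Step 2. [((-(x - 1)) - 1) + 6 = 9] peel the +6: subtract 6 from each side, so sub: (-(x - 1)) - 1 = 3.
Step 3. [(-(x - 1)) - 1 = 3] the outer -1 inverts by adding 1, so sub: -(x - 1) = 4.
Step 4. [-(x - 1) = 4] flip signs both sides. So neg: x - 1 = -4.
Step 5. [x - 1 = -4] add 1: x sits inside (… - 1), so sub: x = -3.

Answer: x ∈ {-3}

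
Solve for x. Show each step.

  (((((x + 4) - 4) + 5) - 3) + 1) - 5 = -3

Step 1. [(((((x + 4) - 4) + 5) - 3) + 1) - 5 = -3] add 5: x sits inside (… - 5) ⇒ sub: ((((x + 4) - 4) + 5) - 3) + 1 = 2.
Step 2. [((((x + 4) - 4) + 5) - 3) + 1 = 2] the outer +1 inverts by subtracting 1. So sub: (((x + 4) - 4) + 5) - 3 = 1.
Step 3. [(((x + 4) - 4) + 5) - 3 = 1] -3 is outermost — add 3 both sides, so sub: ((x + 4) - 4) + 5 = 4.
Step 4. [((x + 4) - 4) + 5 = 4] peel the +5: subtract 5 from each side. So sub: (x + 4) - 4 = -1.
Step 5. [(x + 4) - 4 = -1] -4 is outermost — add 4 both sides. So sub: x + 4 = 3.
Step 6. [x + 4 = 3] 4 comes off first (subtract 4). So sub: x = -1.

Answer: x ∈ {-1}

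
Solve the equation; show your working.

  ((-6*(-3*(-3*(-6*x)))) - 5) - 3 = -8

Step 1. [((-6*(-3*(-3*(-6*x)))) - 5) - 3 = -8] peel the -3: add 3 from each side. So sub: (-6*(-3*(-3*(-6*x)))) - 5 = -5.
Step 2. [(-6*(-3*(-3*(-6*x)))) - 5 = -5] peel the -5: add 5 from each side. So sub: -6*(-3*(-3*(-6*x))) = 0.
Step 3. [-6*(-3*(-3*(-6*x))) = 0] -6 out front; divide by -6. So div: -3*(-3*(-6*x)) = 0.
Step 4. [-3*(-3*(-6*x)) = 0] -3·(inner) — divide through by -3 ⇒ div: -3*(-6*x) = 0.
Step 5. [-3*(-6*x) = 0] leading coefficient -3: divide by -3, so div: -6*x = 0.
Step 6. [-6*x = 0] divide by the outer -6 ⇒ div: x = 0.

Answer: x ∈ {0}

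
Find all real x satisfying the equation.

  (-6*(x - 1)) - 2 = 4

Step 1. [(-6*(x - 1)) - 2 = 4] -2 is outermost — add 2 both sides. So sub: -6*(x - 1) = 6.
Step 2. [-6*(x - 1) = 6] divide by the outer -6 ⇒ div: x - 1 = -1.
Step 3. [x - 1 = -1] the outer -1 inverts by adding 1 ⇒ sub: x = 0.

Answer: x ∈ {0}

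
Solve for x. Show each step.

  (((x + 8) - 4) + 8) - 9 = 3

Step 1. [(((x + 8) - 4) + 8) - 9 = 3] add 9: x sits inside (… - 9), so sub: ((x + 8) - 4) + 8 = 12.
Step 2. [((x + 8) - 4) + 8 = 12] peel the +8: subtract 8 from each side, so sub: (x + 8) - 4 = 4.
Step 3. [(x + 8) - 4 = 4] peel the -4: add 4 from each side. So sub: x + 8 = 8.
Step 4. [x + 8 = 8] the outer +8 inverts by subtracting 8, so sub: x = 0.

Answer: x ∈ {0}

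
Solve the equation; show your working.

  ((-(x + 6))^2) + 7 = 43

Step 1. [((-(x + 6))^2) + 7 = 43] 7 comes off first (subtract 7) ⇒ sub: (-(x + 6))^2 = 36.
Step 2. [(-(x + 6))^2 = 36] √ both sides: 36 ≥ 0 gives two branches. So sqrt: -(x + 6) = 6 or -6.
Step 3. [-(x + 6) = 6 or -6] leading − — multiply by −1 ⇒ neg: x + 6 = -6 or 6.
Step 4. [x + 6 = -6 or 6] +6 is outermost — subtract 6 both sides ⇒ sub: x = -12 or 0.

Answer: x ∈ {-12, 0}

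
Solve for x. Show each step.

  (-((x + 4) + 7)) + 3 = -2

Step 1. [(-((x + 4) + 7)) + 3 = -2] peel the +3: subtract 3 from each side. So sub: -((x + 4) + 7) = -5.
Step 2. [-((x + 4) + 7) = -5] leading − — multiply by −1 ⇒ neg: (x + 4) + 7 = 5.
Step 3. [(x + 4) + 7 = 5] peel the +7: subtract 7 from each side ⇒ sub: x + 4 = -2.
Step 4. [x + 4 = -2] the outer +4 inverts by subtracting 4. So sub: x = -6.

Answer: x ∈ {-6}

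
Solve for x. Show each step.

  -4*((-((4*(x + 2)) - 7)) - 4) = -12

Step 1. [-4*((-((4*(x + 2)) - 7)) - 4) = -12] LHS = -4·(…); ÷-4 both sides. So div: (-((4*(x + 2)) - 7)) - 4 = 3.
Step 2. [(-((4*(x + 2)) - 7)) - 4 = 3] 4 comes off first (add 4). So sub: -((4*(x + 2)) - 7) = 7.
Step 3. [-((4*(x + 2)) - 7) = 7] LHS negated; negate both sides, so neg: (4*(x + 2)) - 7 = -7.
Step 4. [(4*(x + 2)) - 7 = -7] add 7: x sits inside (… - 7) ⇒ sub: 4*(x + 2) = 0.
Step 5. [4*(x + 2) = 0] LHS = 4·(…); ÷4 both sides, so div: x + 2 = 0.
Step 6. [x + 2 = 0] 2 comes off first (subtract 2). So sub: x = -2.

Answer: x ∈ {-2}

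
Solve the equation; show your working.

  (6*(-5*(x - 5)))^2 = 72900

Step 1. [(6*(-5*(x - 5)))^2 = 72900] √ both sides: 72900 ≥ 0 gives two branches ⇒ sqrt: 6*(-5*(x - 5)) = 270 or -270.
Step 2. [6*(-5*(x - 5)) = 270 or -270] 6 out front; divide by 6 ⇒ div: -5*(x - 5) = 45 or -45.
Step 3. [-5*(x - 5) = 45 or -45] divide by the outer -5. So div: x - 5 = -9 or 9.
Step 4. [x - 5 = -9 or 9] -5 is outermost — add 5 both sides, so sub: x = -4 or 14.

Answer: x ∈ {-4, 14}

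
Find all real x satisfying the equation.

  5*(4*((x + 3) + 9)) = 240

Step 1. [5*(4*((x + 3) + 9)) = 240] divide by the outer 5, so div: 4*((x + 3) + 9) = 48.
Step 2. [4*((x + 3) + 9) = 48] divide by the outer 4. So div: (x + 3) + 9 = 12.
Step 3. [(x + 3) + 9 = 12] subtract 9: x sits inside (… + 9), so sub: x + 3 = 3.
Step 4. [x + 3 = 3] subtract 3: x sits inside (… + 3). So sub: x = 0.

Answer: x ∈ {0}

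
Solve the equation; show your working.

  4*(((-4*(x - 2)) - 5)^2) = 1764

Step 1. [4*(((-4*(x - 2)) - 5)^2) = 1764] 4·(inner) — divide through by 4, so div: ((-4*(x - 2)) - 5)^2 = 441.
Step 2. [((-4*(x - 2)) - 5)^2 = 441] √ both sides: 441 ≥ 0 gives two branches, so sqrt: (-4*(x - 2)) - 5 = 21 or -21.
Step 3. [(-4*(x - 2)) - 5 = 21 or -21] add 5: x sits inside (… - 5). So sub: -4*(x - 2) = 26 or -16.
Step 4. [-4*(x - 2) = 26 or -16] -4 out front; divide by -4, so div: x - 2 = -13/2 or 4.
Step 5. [x - 2 = -13/2 or 4] add 2: x sits inside (… - 2), so sub: x = -9/2 or 6.

Answer: x ∈ {-9/2, 6}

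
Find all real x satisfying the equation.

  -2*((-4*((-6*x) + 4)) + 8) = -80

Step 1. [-2*((-4*((-6*x) + 4)) + 8) = -80] LHS = -2·(…); ÷-2 both sides. So div: (-4*((-6*x) + 4)) + 8 = 40.
Step 2. [(-4*((-6*x) + 4)) + 8 = 40] common factor -4 (LHS and 40) — divide through, so factor: ((-6*x) + 4) - 2 = -10.
Step 3. [((-6*x) + 4) - 2 = -10] peel the -2: add 2 from each side. So sub: (-6*x) + 4 = -8.
Step 4. [(-6*x) + 4 = -8] +4 is outermost — subtract 4 both sides, so sub: -6*x = -12.
Step 5. [-6*x = -12] leading coefficient -6: divide by -6. So div: x = 2.

Answer: x ∈ {2}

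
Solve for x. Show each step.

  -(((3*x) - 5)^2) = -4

Step 1. [-(((3*x) - 5)^2) = -4] flip signs both sides. So neg: ((3*x) - 5)^2 = 4.
Step 2. [((3*x) - 5)^2 = 4] √ both sides: 4 ≥ 0 gives two branches ⇒ sqrt: (3*x) - 5 = 2 or -2.
Step 3. [(3*x) - 5 = 2 or -2] add 5: x sits inside (… - 5), so sub: 3*x = 7 or 3.
Step 4. [3*x = 7 or 3] leading coefficient 3: divide by 3 ⇒ div: x = 7/3 or 1.

Answer: x ∈ {1, 7/3}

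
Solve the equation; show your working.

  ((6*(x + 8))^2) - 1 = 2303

Step 1. [((6*(x + 8))^2) - 1 = 2303] the outer -1 inverts by adding 1. So sub: (6*(x + 8))^2 = 2304.
Step 2. [(6*(x + 8))^2 = 2304] 2304 ≥ 0, LHS is (·)² — take ±√, so sqrt: 6*(x + 8) = 48 or -48.
Step 3. [6*(x + 8) = 48 or -48] divide by the outer 6, so div: x + 8 = 8 or -8.
Step 4. [x + 8 = 8 or -8] peel the +8: subtract 8 from each side. So sub: x = 0 or -16.

Answer: x ∈ {-16, 0}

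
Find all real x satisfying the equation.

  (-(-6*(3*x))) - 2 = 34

Step 1. [(-(-6*(3*x))) - 2 = 34] -2 is outermost — add 2 both sides. So sub: -(-6*(3*x)) = 36.
Step 2. [-(-6*(3*x)) = 36] LHS negated; negate both sides, so neg: -6*(3*x) = -36.
Step 3. [-6*(3*x) = -36] leading coefficient -6: divide by -6 ⇒ div: 3*x = 6.
Step 4. [3*x = 6] 3 out front; divide by 3 ⇒ div: x = 2.

Answer: x ∈ {2}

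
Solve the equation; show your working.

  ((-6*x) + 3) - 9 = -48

Step 1. [((-6*x) + 3) - 9 = -48] -9 is outermost — add 9 both sides. So sub: (-6*x) + 3 = -39.
Step 2. [(-6*x) + 3 = -39] subtract 3: x sits inside (… + 3). So sub: -6*x = -42.
Step 3. [-6*x = -42] -6·(inner) — divide through by -6. So div: x = 7.

Answer: x ∈ {7}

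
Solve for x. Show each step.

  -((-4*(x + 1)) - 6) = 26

Step 1. [-((-4*(x + 1)) - 6) = 26] flip signs both sides, so neg: (-4*(x + 1)) - 6 = -26.
Step 2. [(-4*(x + 1)) - 6 = -26] 6 comes off first (add 6), so sub: -4*(x + 1) = -20.
Step 3. [-4*(x + 1) = -20] -4·(inner) — divide through by -4, so div: x + 1 = 5.
Step 4. [x + 1 = 5] +1 is outermost — subtract 1 both sides ⇒ sub: x = 4.

Answer: x ∈ {4}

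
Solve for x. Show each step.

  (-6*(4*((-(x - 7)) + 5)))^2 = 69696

Step 1. [(-6*(4*((-(x - 7)) + 5)))^2 = 69696] LHS squared, RHS 69696 ≥ 0: apply √ (±) ⇒ sqrt: -6*(4*((-(x - 7)) + 5)) = 264 or -264.
Step 2. [-6*(4*((-(x - 7)) + 5)) = 264 or -264] leading coefficient -6: divide by -6. So div: 4*((-(x - 7)) + 5) = -44 or 44.
Step 3. [4*((-(x - 7)) + 5) = -44 or 44] leading coefficient 4: divide by 4. So div: (-(x - 7)) + 5 = -11 or 11.
Step 4. [(-(x - 7)) + 5 = -11 or 11] peel the +5: subtract 5 from each side, so sub: -(x - 7) = -16 or 6.
Step 5. [-(x - 7) = -16 or 6] LHS negated; negate both sides ⇒ neg: x - 7 = 16 or -6.
Step 6. [x - 7 = 16 or -6] peel the -7: add 7 from each side ⇒ sub: x = 23 or 1.

Answer: x ∈ {1, 23}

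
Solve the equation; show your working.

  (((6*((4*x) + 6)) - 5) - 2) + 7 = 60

Step 1. [(((6*((4*x) + 6)) - 5) - 2) + 7 = 60] the outer +7 inverts by subtracting 7. So sub: ((6*((4*x) + 6)) - 5) - 2 = 53.
Step 2. [((6*((4*x) + 6)) - 5) - 2 = 53] 2 comes off first (add 2). So sub: (6*((4*x) + 6)) - 5 = 55.
Step 3. [(6*((4*x) + 6)) - 5 = 55] -5 is outermost — add 5 both sides. So sub: 6*((4*x) + 6) = 60.
Step 4. [6*((4*x) + 6) = 60] divide by the outer 6. So div: (4*x) + 6 = 10.
Step 5. [(4*x) + 6 = 10] peel the +6: subtract 6 from each side ⇒ sub: 4*x = 4.
Step 6. [4*x = 4] divide by the outer 4. So div: x = 1.

Answer: x ∈ {1}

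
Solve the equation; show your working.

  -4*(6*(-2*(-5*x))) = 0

Step 1. [-4*(6*(-2*(-5*x))) = 0] LHS = -4·(…); ÷-4 both sides ⇒ div: 6*(-2*(-5*x)) = 0.
Step 2. [6*(-2*(-5*x)) = 0] 6 out front; divide by 6 ⇒ div: -2*(-5*x) = 0.
Step 3. [-2*(-5*x) = 0] -2 out front; divide by -2, so div: -5*x = 0.
Step 4. [-5*x = 0] leading coefficient -5: divide by -5 ⇒ div: x = 0.

Answer: x ∈ {0}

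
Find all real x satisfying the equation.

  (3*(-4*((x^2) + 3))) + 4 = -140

Step 1. [(3*(-4*((x^2) + 3))) + 4 = -140] 4 comes off first (subtract 4), so sub: 3*(-4*((x^2) + 3)) = -144.
Step 2. [3*(-4*((x^2) + 3)) = -144] 3 out front; divide by 3 ⇒ div: -4*((x^2) + 3) = -48.
Step 3. [-4*((x^2) + 3) = -48] -4 out front; divide by -4, so div: (x^2) + 3 = 12.
Step 4. [(x^2) + 3 = 12] +3 is outermost — subtract 3 both sides ⇒ sub: x^2 = 9.
Step 5. [x^2 = 9] LHS squared, RHS 9 ≥ 0: apply √ (±). So sqrt: x = 3 or -3.

Answer: x ∈ {-3, 3}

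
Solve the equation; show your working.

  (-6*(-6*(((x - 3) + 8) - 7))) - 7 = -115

Step 1. [(-6*(-6*(((x - 3) + 8) - 7))) - 7 = -115] 7 comes off first (add 7), so sub: -6*(-6*(((x - 3) + 8) - 7)) = -108.
Step 2. [-6*(-6*(((x - 3) + 8) - 7)) = -108] LHS = -6·(…); ÷-6 both sides. So div: -6*(((x - 3) + 8) - 7) = 18.
Step 3. [-6*(((x - 3) + 8) - 7) = 18] leading coefficient -6: divide by -6 ⇒ div: ((x - 3) + 8) - 7 = -3.
Step 4. [((x - 3) + 8) - 7 = -3] -7 is outermost — add 7 both sides, so sub: (x - 3) + 8 = 4.
Step 5. [(x - 3) + 8 = 4] +8 is outermost — subtract 8 both sides. So sub: x - 3 = -4.
Step 6. [x - 3 = -4] peel the -3: add 3 from each side. So sub: x = -1.

Answer: x ∈ {-1}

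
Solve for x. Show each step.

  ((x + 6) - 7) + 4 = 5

Step 1. [((x + 6) - 7) + 4 = 5] 4 comes off first (subtract 4) ⇒ sub: (x + 6) - 7 = 1.
Step 2. [(x + 6) - 7 = 1] add 7: x sits inside (… - 7). So sub: x + 6 = 8.
Step 3. [x + 6 = 8] subtract 6: x sits inside (… + 6). So sub: x = 2.

Answer: x ∈ {2}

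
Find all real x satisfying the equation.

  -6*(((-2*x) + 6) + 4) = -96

Step 1. [-6*(((-2*x) + 6) + 4) = -96] LHS = -6·(…); ÷-6 both sides ⇒ div: ((-2*x) + 6) + 4 = 16.
Step 2. [((-2*x) + 6) + 4 = 16] +4 is outermost — subtract 4 both sides ⇒ sub: (-2*x) + 6 = 12.
Step 3. [(-2*x) + 6 = 12] the outer +6 inverts by subtracting 6 ⇒ sub: -2*x = 6.
Step 4. [-2*x = 6] -2·(inner) — divide through by -2 ⇒ div: x = -3.

Answer: x ∈ {-3}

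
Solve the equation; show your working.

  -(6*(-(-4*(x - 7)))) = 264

Step 1. [-(6*(-(-4*(x - 7)))) = 264] LHS negated; negate both sides, so neg: 6*(-(-4*(x - 7))) = -264.
Step 2. [6*(-(-4*(x - 7))) = -264] 6 out front; divide by 6 ⇒ div: -(-4*(x - 7)) = -44.
Step 3. [-(-4*(x - 7)) = -44] flip signs both sides. So neg: -4*(x - 7) = 44.
Step 4. [-4*(x - 7) = 44] -4 out front; divide by -4. So div: x - 7 = -11.
Step 5. [x - 7 = -11] peel the -7: add 7 from each side, so sub: x = -4.

Answer: x ∈ {-4}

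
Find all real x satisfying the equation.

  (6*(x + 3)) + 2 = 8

Step 1. [(6*(x + 3)) + 2 = 8] +2 is outermost — subtract 2 both sides, so sub: 6*(x + 3) = 6.
Step 2. [6*(x + 3) = 6] divide by the outer 6 ⇒ div: x + 3 = 1.
Step 3. [x + 3 = 1] subtract 3: x sits inside (… + 3) ⇒ sub: x = -2.

Answer: x ∈ {-2}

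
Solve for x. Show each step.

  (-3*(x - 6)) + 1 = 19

Step 1. [(-3*(x - 6)) + 1 = 19] peel the +1: subtract 1 from each side, so sub: -3*(x - 6) = 18.
Step 2. [-3*(x - 6) = 18] LHS = -3·(…); ÷-3 both sides. So div: x - 6 = -6.
Step 3. [x - 6 = -6] peel the -6: add 6 from each side. So sub: x = 0.

Answer: x ∈ {0}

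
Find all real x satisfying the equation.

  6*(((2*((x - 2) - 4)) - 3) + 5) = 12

Step 1. [6*(((2*((x - 2) - 4)) - 3) + 5) = 12] 6·(inner) — divide through by 6 ⇒ div: ((2*((x - 2) - 4)) - 3) + 5 = 2.
Step 2. [((2*((x - 2) - 4)) - 3) + 5 = 2] peel the +5: subtract 5 from each side ⇒ sub: (2*((x - 2) - 4)) - 3 = -3.
Step 3. [(2*((x - 2) - 4)) - 3 = -3] peel the -3: add 3 from each side ⇒ sub: 2*((x - 2) - 4) = 0.
Step 4. [2*((x - 2) - 4) = 0] divide by the outer 2. So div: (x - 2) - 4 = 0.
Step 5. [(x - 2) - 4 = 0] the outer -4 inverts by adding 4 ⇒ sub: x - 2 = 4.
Step 6. [x - 2 = 4] -2 is outermost — add 2 both sides. So sub: x = 6.

Answer: x ∈ {6}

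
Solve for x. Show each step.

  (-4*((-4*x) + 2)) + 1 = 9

Step 1. [(-4*((-4*x) + 2)) + 1 = 9] subtract 1: x sits inside (… + 1). So sub: -4*((-4*x) + 2) = 8.
Step 2. [-4*((-4*x) + 2) = 8] LHS = -4·(…); ÷-4 both sides ⇒ div: (-4*x) + 2 = -2.
Step 3. [(-4*x) + 2 = -2] the outer +2 inverts by subtracting 2 ⇒ sub: -4*x = -4.
Step 4. [-4*x = -4] LHS = -4·(…); ÷-4 both sides. So div: x = 1.

Answer: x ∈ {1}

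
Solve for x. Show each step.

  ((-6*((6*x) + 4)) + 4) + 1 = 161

Step 1. [((-6*((6*x) + 4)) + 4) + 1 = 161] 1 comes off first (subtract 1). So sub: (-6*((6*x) + 4)) + 4 = 160.
Step 2. [(-6*((6*x) + 4)) + 4 = 160] peel the +4: subtract 4 from each side, so sub: -6*((6*x) + 4) = 156.
Step 3. [-6*((6*x) + 4) = 156] divide by the outer -6, so div: (6*x) + 4 = -26.
Step 4. [(6*x) + 4 = -26] subtract 4: x sits inside (… + 4) ⇒ sub: 6*x = -30.
Step 5. [6*x = -30] 6·(inner) — divide through by 6 ⇒ div: x = -5.

Answer: x ∈ {-5}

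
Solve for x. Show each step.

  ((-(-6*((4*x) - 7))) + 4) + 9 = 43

Step 1. [((-(-6*((4*x) - 7))) + 4) + 9 = 43] the outer +9 inverts by subtracting 9 ⇒ sub: (-(-6*((4*x) - 7))) + 4 = 34.
Step 2. [(-(-6*((4*x) - 7))) + 4 = 34] +4 is outermost — subtract 4 both sides. So sub: -(-6*((4*x) - 7)) = 30.
Step 3. [-(-6*((4*x) - 7)) = 30] leading − — multiply by −1, so neg: -6*((4*x) - 7) = -30.
Step 4. [-6*((4*x) - 7) = -30] LHS = -6·(…); ÷-6 both sides. So div: (4*x) - 7 = 5.
Step 5. [(4*x) - 7 = 5] peel the -7: add 7 from each side. So sub: 4*x = 12.
Step 6. [4*x = 12] 4 out front; divide by 4. So div: x = 3.

Answer: x ∈ {3}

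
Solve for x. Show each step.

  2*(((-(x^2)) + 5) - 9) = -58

Step 1. [2*(((-(x^2)) + 5) - 9) = -58] 2 out front; divide by 2 ⇒ div: ((-(x^2)) + 5) - 9 = -29.
Step 2. [((-(x^2)) + 5) - 9 = -29] -9 is outermost — add 9 both sides ⇒ sub: (-(x^2)) + 5 = -20.
Step 3. [(-(x^2)) + 5 = -20] the outer +5 inverts by subtracting 5, so sub: -(x^2) = -25.
Step 4. [-(x^2) = -25] flip signs both sides. So neg: x^2 = 25.
Step 5. [x^2 = 25] √ both sides: 25 ≥ 0 gives two branches, so sqrt: x = 5 or -5.

Answer: x ∈ {-5, 5}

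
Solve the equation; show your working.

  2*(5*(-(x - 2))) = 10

Step 1. [2*(5*(-(x - 2))) = 10] leading coefficient 2: divide by 2 ⇒ div: 5*(-(x - 2)) = 5.
Step 2. [5*(-(x - 2)) = 5] divide by the outer 5, so div: -(x - 2) = 1.
Step 3. [-(x - 2) = 1] LHS negated; negate both sides ⇒ neg: x - 2 = -1.
Step 4. [x - 2 = -1] the outer -2 inverts by adding 2 ⇒ sub: x = 1.

Answer: x ∈ {1}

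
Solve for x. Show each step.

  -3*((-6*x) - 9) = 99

Step 1. [-3*((-6*x) - 9) = 99] -3·(inner) — divide through by -3. So div: (-6*x) - 9 = -33.
Step 2. [(-6*x) - 9 = -33] peel the -9: add 9 from each side, so sub: -6*x = -24.
Step 3. [-6*x = -24] -6 out front; divide by -6. So div: x = 4.

Answer: x ∈ {4}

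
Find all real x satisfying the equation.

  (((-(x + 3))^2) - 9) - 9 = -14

Step 1. [(((-(x + 3))^2) - 9) - 9 = -14] -9 is outermost — add 9 both sides ⇒ sub: ((-(x + 3))^2) - 9 = -5.
Step 2. [((-(x + 3))^2) - 9 = -5] peel the -9: add 9 from each side ⇒ sub: (-(x + 3))^2 = 4.
Step 3. [(-(x + 3))^2 = 4] LHS squared, RHS 4 ≥ 0: apply √ (±) ⇒ sqrt: -(x + 3) = 2 or -2.
Step 4. [-(x + 3) = 2 or -2] leading − — multiply by −1 ⇒ neg: x + 3 = -2 or 2.
Step 5. [x + 3 = -2 or 2] peel the +3: subtract 3 from each side. So sub: x = -5 or -1.

Answer: x ∈ {-5, -1}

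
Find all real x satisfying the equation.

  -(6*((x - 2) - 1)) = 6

Step 1. [-(6*((x - 2) - 1)) = 6] LHS negated; negate both sides, so neg: 6*((x - 2) - 1) = -6.
Step 2. [6*((x - 2) - 1) = -6] divide by the outer 6, so div: (x - 2) - 1 = -1.
Step 3. [(x - 2) - 1 = -1] add 1: x sits inside (… - 1), so sub: x - 2 = 0.
Step 4. [x - 2 = 0] 2 comes off first (add 2) ⇒ sub: x = 2.

Answer: x ∈ {2}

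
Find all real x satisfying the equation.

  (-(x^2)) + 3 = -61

Step 1. [(-(x^2)) + 3 = -61] +3 is outermost — subtract 3 both sides, so sub: -(x^2) = -64.
Step 2. [-(x^2) = -64] leading − — multiply by −1, so neg: x^2 = 64.
Step 3. [x^2 = 64] 64 ≥ 0, LHS is (·)² — take ±√ ⇒ sqrt: x = 8 or -8.

Answer: x ∈ {-8, 8}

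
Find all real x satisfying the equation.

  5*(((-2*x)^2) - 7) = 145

Step 1. [5*(((-2*x)^2) - 7) = 145] leading coefficient 5: divide by 5 ⇒ div: ((-2*x)^2) - 7 = 29.
Step 2. [((-2*x)^2) - 7 = 29] the outer -7 inverts by adding 7, so sub: (-2*x)^2 = 36.
Step 3. [(-2*x)^2 = 36] √ both sides: 36 ≥ 0 gives two branches, so sqrt: -2*x = 6 or -6.
Step 4. [-2*x = 6 or -6] leading coefficient -2: divide by -2 ⇒ div: x = -3 or 3.

Answer: x ∈ {-3, 3}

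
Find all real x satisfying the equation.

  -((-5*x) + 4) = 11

Step 1. [-((-5*x) + 4) = 11] flip signs both sides, so neg: (-5*x) + 4 = -11.
Step 2. [(-5*x) + 4 = -11] subtract 4: x sits inside (… + 4). So sub: -5*x = -15.
Step 3. [-5*x = -15] LHS = -5·(…); ÷-5 both sides. So div: x = 3.

Answer: x ∈ {3}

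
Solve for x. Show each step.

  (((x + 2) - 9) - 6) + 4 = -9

Step 1. [(((x + 2) - 9) - 6) + 4 = -9] subtract 4: x sits inside (… + 4), so sub: ((x + 2) - 9) - 6 = -13.
Step 2. [((x + 2) - 9) - 6 = -13] 6 comes off first (add 6), so sub: (x + 2) - 9 = -7.
Step 3. [(x + 2) - 9 = -7] peel the -9: add 9 from each side ⇒ sub: x + 2 = 2.
Step 4. [x + 2 = 2] +2 is outermost — subtract 2 both sides. So sub: x = 0.

Answer: x ∈ {0}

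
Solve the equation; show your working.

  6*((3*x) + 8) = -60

Step 1. [6*((3*x) + 8) = -60] 6 out front; divide by 6 ⇒ div: (3*x) + 8 = -10.
Step 2. [(3*x) + 8 = -10] the outer +8 inverts by subtracting 8. So sub: 3*x = -18.
Step 3. [3*x = -18] 3·(inner) — divide through by 3, so div: x = -6.

Answer: x ∈ {-6}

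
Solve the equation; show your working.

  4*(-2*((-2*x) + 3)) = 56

Step 1. [4*(-2*((-2*x) + 3)) = 56] leading coefficient 4: divide by 4. So div: -2*((-2*x) + 3) = 14.
Step 2. [-2*((-2*x) + 3) = 14] -2 out front; divide by -2 ⇒ div: (-2*x) + 3 = -7.
Step 3. [(-2*x) + 3 = -7] 3 comes off first (subtract 3), so sub: -2*x = -10.
Step 4. [-2*x = -10] -2 out front; divide by -2, so div: x = 5.

Answer: x ∈ {5}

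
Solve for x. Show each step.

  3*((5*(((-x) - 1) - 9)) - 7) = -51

Step 1. [3*((5*(((-x) - 1) - 9)) - 7) = -51] leading coefficient 3: divide by 3. So div: (5*(((-x) - 1) - 9)) - 7 = -17.
Step 2. [(5*(((-x) - 1) - 9)) - 7 = -17] add 7: x sits inside (… - 7). So sub: 5*(((-x) - 1) - 9) = -10.
Step 3. [5*(((-x) - 1) - 9) = -10] 5·(inner) — divide through by 5 ⇒ div: ((-x) - 1) - 9 = -2.
Step 4. [((-x) - 1) - 9 = -2] the outer -9 inverts by adding 9 ⇒ sub: (-x) - 1 = 7.
Step 5. [(-x) - 1 = 7] -1 is outermost — add 1 both sides ⇒ sub: -x = 8.
Step 6. [-x = 8] leading − — multiply by −1. So neg: x = -8.

Answer: x ∈ {-8}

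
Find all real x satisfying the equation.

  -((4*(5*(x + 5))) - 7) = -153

Step 1. [-((4*(5*(x + 5))) - 7) = -153] flip signs both sides, so neg: (4*(5*(x + 5))) - 7 = 153.
Step 2. [(4*(5*(x + 5))) - 7 = 153] 7 comes off first (add 7) ⇒ sub: 4*(5*(x + 5)) = 160.
Step 3. [4*(5*(x + 5)) = 160] LHS = 4·(…); ÷4 both sides, so div: 5*(x + 5) = 40.
Step 4. [5*(x + 5) = 40] 5·(inner) — divide through by 5. So div: x + 5 = 8.
Step 5. [x + 5 = 8] 5 comes off first (subtract 5), so sub: x = 3.

Answer: x ∈ {3}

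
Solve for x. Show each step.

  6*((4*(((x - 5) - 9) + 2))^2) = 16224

Step 1. [6*((4*(((x - 5) - 9) + 2))^2) = 16224] divide by the outer 6, so div: (4*(((x - 5) - 9) + 2))^2 = 2704.
Step 2. [(4*(((x - 5) - 9) + 2))^2 = 2704] 2704 ≥ 0, LHS is (·)² — take ±√ ⇒ sqrt: 4*(((x - 5) - 9) + 2) = 52 or -52.
Step 3. [4*(((x - 5) - 9) + 2) = 52 or -52] divide by the outer 4, so div: ((x - 5) - 9) + 2 = 13 or -13.
Step 4. [((x - 5) - 9) + 2 = 13 or -13] 2 comes off first (subtract 2). So sub: (x - 5) - 9 = 11 or -15.
Step 5. [(x - 5) - 9 = 11 or -15] add 9: x sits inside (… - 9) ⇒ sub: x - 5 = 20 or -6.
Step 6. [x - 5 = 20 or -6] peel the -5: add 5 from each side, so sub: x = 25 or -1.

Answer: x ∈ {-1, 25}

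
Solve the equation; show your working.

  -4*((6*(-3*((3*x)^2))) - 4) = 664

Step 1. [-4*((6*(-3*((3*x)^2))) - 4) = 664] -4·(inner) — divide through by -4. So div: (6*(-3*((3*x)^2))) - 4 = -166.
Step 2. [(6*(-3*((3*x)^2))) - 4 = -166] 4 comes off first (add 4), so sub: 6*(-3*((3*x)^2)) = -162.
Step 3. [6*(-3*((3*x)^2)) = -162] LHS = 6·(…); ÷6 both sides. So div: -3*((3*x)^2) = -27.
Step 4. [-3*((3*x)^2) = -27] LHS = -3·(…); ÷-3 both sides, so div: (3*x)^2 = 9.
Step 5. [(3*x)^2 = 9] LHS squared, RHS 9 ≥ 0: apply √ (±) ⇒ sqrt: 3*x = 3 or -3.
Step 6. [3*x = 3 or -3] 3 out front; divide by 3, so div: x = 1 or -1.

Answer: x ∈ {-1, 1}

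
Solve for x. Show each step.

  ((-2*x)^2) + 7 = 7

Step 1. [((-2*x)^2) + 7 = 7] 7 comes off first (subtract 7), so sub: (-2*x)^2 = 0.
Step 2. [(-2*x)^2 = 0] √ both sides: 0 ≥ 0 gives two branches ⇒ sqrt: -2*x = 0.
Step 3. [-2*x = 0] -2 out front; divide by -2. So div: x = 0.

Answer: x ∈ {0}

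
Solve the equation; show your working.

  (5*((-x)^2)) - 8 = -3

Step 1. [(5*((-x)^2)) - 8 = -3] -8 is outermost — add 8 both sides ⇒ sub: 5*((-x)^2) = 5.
Step 2. [5*((-x)^2) = 5] LHS = 5·(…); ÷5 both sides. So div: (-x)^2 = 1.
Step 3. [(-x)^2 = 1] LHS squared, RHS 1 ≥ 0: apply √ (±), so sqrt: -x = 1 or -1.
Step 4. [-x = 1 or -1] flip signs both sides ⇒ neg: x = -1 or 1.

Answer: x ∈ {-1, 1}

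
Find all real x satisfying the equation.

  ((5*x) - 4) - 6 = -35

Step 1. [((5*x) - 4) - 6 = -35] peel the -6: add 6 from each side ⇒ sub: (5*x) - 4 = -29.
Step 2. [(5*x) - 4 = -29] 4 comes off first (add 4), so sub: 5*x = -25.
Step 3. [5*x = -25] divide by the outer 5. So div: x = -5.

Answer: x ∈ {-5}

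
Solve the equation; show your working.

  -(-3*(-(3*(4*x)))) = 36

Step 1. [-(-3*(-(3*(4*x)))) = 36] leading − — multiply by −1 ⇒ neg: -3*(-(3*(4*x))) = -36.
Step 2. [-3*(-(3*(4*x))) = -36] divide by the outer -3 ⇒ div: -(3*(4*x)) = 12.
Step 3. [-(3*(4*x)) = 12] flip signs both sides ⇒ neg: 3*(4*x) = -12.
Step 4. [3*(4*x) = -12] 3 out front; divide by 3 ⇒ div: 4*x = -4.
Step 5. [4*x = -4] LHS = 4·(…); ÷4 both sides, so div: x = -1.

Answer: x ∈ {-1}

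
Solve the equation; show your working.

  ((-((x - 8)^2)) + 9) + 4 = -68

Step 1. [((-((x - 8)^2)) + 9) + 4 = -68] +4 is outermost — subtract 4 both sides ⇒ sub: (-((x - 8)^2)) + 9 = -72.
Step 2. [(-((x - 8)^2)) + 9 = -72] the outer +9 inverts by subtracting 9 ⇒ sub: -((x - 8)^2) = -81.
Step 3. [-((x - 8)^2) = -81] flip signs both sides. So neg: (x - 8)^2 = 81.
Step 4. [(x - 8)^2 = 81] √ both sides: 81 ≥ 0 gives two branches, so sqrt: x - 8 = 9 or -9.
Step 5. [x - 8 = 9 or -9] add 8: x sits inside (… - 8). So sub: x = 17 or -1.

Answer: x ∈ {-1, 17}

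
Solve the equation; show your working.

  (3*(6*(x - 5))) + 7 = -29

Step 1. [(3*(6*(x - 5))) + 7 = -29] 7 comes off first (subtract 7) ⇒ sub: 3*(6*(x - 5)) = -36.
Step 2. [3*(6*(x - 5)) = -36] leading coefficient 3: divide by 3 ⇒ div: 6*(x - 5) = -12.
Step 3. [6*(x - 5) = -12] divide by the outer 6, so div: x - 5 = -2.
Step 4. [x - 5 = -2] 5 comes off first (add 5). So sub: x = 3.

Answer: x ∈ {3}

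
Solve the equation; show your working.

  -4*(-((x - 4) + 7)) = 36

Step 1. [-4*(-((x - 4) + 7)) = 36] -4·(inner) — divide through by -4. So div: -((x - 4) + 7) = -9.
Step 2. [-((x - 4) + 7) = -9] leading − — multiply by −1 ⇒ neg: (x - 4) + 7 = 9.
Step 3. [(x - 4) + 7 = 9] 7 comes off first (subtract 7). So sub: x - 4 = 2.
Step 4. [x - 4 = 2] peel the -4: add 4 from each side, so sub: x = 6.

Answer: x ∈ {6}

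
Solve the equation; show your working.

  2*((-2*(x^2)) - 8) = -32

Step 1. [2*((-2*(x^2)) - 8) = -32] leading coefficient 2: divide by 2. So div: (-2*(x^2)) - 8 = -16.
Step 2. [(-2*(x^2)) - 8 = -16] peel the -8: add 8 from each side, so sub: -2*(x^2) = -8.
Step 3. [-2*(x^2) = -8] -2·(inner) — divide through by -2. So div: x^2 = 4.
Step 4. [x^2 = 4] √ both sides: 4 ≥ 0 gives two branches ⇒ sqrt: x = 2 or -2.

Answer: x ∈ {-2, 2}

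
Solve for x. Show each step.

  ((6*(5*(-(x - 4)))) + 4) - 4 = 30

Step 1. [((6*(5*(-(x - 4)))) + 4) - 4 = 30] -4 is outermost — add 4 both sides, so sub: (6*(5*(-(x - 4)))) + 4 = 34.
Step 2. [(6*(5*(-(x - 4)))) + 4 = 34] peel the +4: subtract 4 from each side, so sub: 6*(5*(-(x - 4))) = 30.
Step 3. [6*(5*(-(x - 4))) = 30] LHS = 6·(…); ÷6 both sides ⇒ div: 5*(-(x - 4)) = 5.
Step 4. [5*(-(x - 4)) = 5] LHS = 5·(…); ÷5 both sides, so div: -(x - 4) = 1.
Step 5. [-(x - 4) = 1] flip signs both sides. So neg: x - 4 = -1.
Step 6. [x - 4 = -1] peel the -4: add 4 from each side, so sub: x = 3.

Answer: x ∈ {3}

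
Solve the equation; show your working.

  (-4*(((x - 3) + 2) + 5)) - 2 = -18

Step 1. [(-4*(((x - 3) + 2) + 5)) - 2 = -18] the outer -2 inverts by adding 2. So sub: -4*(((x - 3) + 2) + 5) = -16.
Step 2. [-4*(((x - 3) + 2) + 5) = -16] -4 out front; divide by -4 ⇒ div: ((x - 3) + 2) + 5 = 4.
Step 3. [((x - 3) + 2) + 5 = 4] the outer +5 inverts by subtracting 5. So sub: (x - 3) + 2 = -1.
Step 4. [(x - 3) + 2 = -1] 2 comes off first (subtract 2). So sub: x - 3 = -3.
Step 5. [x - 3 = -3] peel the -3: add 3 from each side. So sub: x = 0.

Answer: x ∈ {0}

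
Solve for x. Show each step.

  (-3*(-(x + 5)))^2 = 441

Step 1. [(-3*(-(x + 5)))^2 = 441] 441 ≥ 0, LHS is (·)² — take ±√ ⇒ sqrt: -3*(-(x + 5)) = 21 or -21.
Step 2. [-3*(-(x + 5)) = 21 or -21] divide by the outer -3, so div: -(x + 5) = -7 or 7.
Step 3. [-(x + 5) = -7 or 7] flip signs both sides. So neg: x + 5 = 7 or -7.
Step 4. [x + 5 = 7 or -7] peel the +5: subtract 5 from each side ⇒ sub: x = 2 or -12.

Answer: x ∈ {-12, 2}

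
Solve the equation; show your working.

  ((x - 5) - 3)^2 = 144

Step 1. [((x - 5) - 3)^2 = 144] LHS squared, RHS 144 ≥ 0: apply √ (±). So sqrt: (x - 5) - 3 = 12 or -12.
Step 2. [(x - 5) - 3 = 12 or -12] add 3: x sits inside (… - 3) ⇒ sub: x - 5 = 15 or -9.
Step 3. [x - 5 = 15 or -9] 5 comes off first (add 5). So sub: x = 20 or -4.

Answer: x ∈ {-4, 20}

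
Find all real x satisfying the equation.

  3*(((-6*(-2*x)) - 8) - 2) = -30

Step 1. [3*(((-6*(-2*x)) - 8) - 2) = -30] divide by the outer 3, so div: ((-6*(-2*x)) - 8) - 2 = -10.
Step 2. [((-6*(-2*x)) - 8) - 2 = -10] peel the -2: add 2 from each side, so sub: (-6*(-2*x)) - 8 = -8.
Step 3. [(-6*(-2*x)) - 8 = -8] add 8: x sits inside (… - 8), so sub: -6*(-2*x) = 0.
Step 4. [-6*(-2*x) = 0] leading coefficient -6: divide by -6, so div: -2*x = 0.
Step 5. [-2*x = 0] -2 out front; divide by -2 ⇒ div: x = 0.

Answer: x ∈ {0}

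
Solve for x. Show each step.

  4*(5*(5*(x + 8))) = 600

Step 1. [4*(5*(5*(x + 8))) = 600] 4 out front; divide by 4. So div: 5*(5*(x + 8)) = 150.
Step 2. [5*(5*(x + 8)) = 150] 5·(inner) — divide through by 5, so div: 5*(x + 8) = 30.
Step 3. [5*(x + 8) = 30] LHS = 5·(…); ÷5 both sides ⇒ div: x + 8 = 6.
Step 4. [x + 8 = 6] peel the +8: subtract 8 from each side, so sub: x = -2.

Answer: x ∈ {-2}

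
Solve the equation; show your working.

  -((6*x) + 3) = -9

Step 1. [-((6*x) + 3) = -9] flip signs both sides, so neg: (6*x) + 3 = 9.
Step 2. [(6*x) + 3 = 9] peel the +3: subtract 3 from each side ⇒ sub: 6*x = 6.
Step 3. [6*x = 6] leading coefficient 6: divide by 6, so div: x = 1.

Answer: x ∈ {1}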